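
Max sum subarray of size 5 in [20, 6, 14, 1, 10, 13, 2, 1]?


[0:5]: 51
[1:6]: 44
[2:7]: 40
[3:8]: 27

Max: 51 at [0:5]


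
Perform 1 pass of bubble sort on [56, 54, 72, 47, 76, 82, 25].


Initial: [56, 54, 72, 47, 76, 82, 25]
Pass 1: [54, 56, 47, 72, 76, 25, 82] (3 swaps)

After 1 pass: [54, 56, 47, 72, 76, 25, 82]


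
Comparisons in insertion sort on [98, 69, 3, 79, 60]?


Algorithm: insertion sort
Input: [98, 69, 3, 79, 60]
Sorted: [3, 60, 69, 79, 98]

9


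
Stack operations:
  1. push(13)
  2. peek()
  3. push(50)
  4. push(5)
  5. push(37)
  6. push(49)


push(13) -> [13]
peek()->13
push(50) -> [13, 50]
push(5) -> [13, 50, 5]
push(37) -> [13, 50, 5, 37]
push(49) -> [13, 50, 5, 37, 49]

Final stack: [13, 50, 5, 37, 49]


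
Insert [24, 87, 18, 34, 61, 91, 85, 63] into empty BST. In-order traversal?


Insert 24: root
Insert 87: R from 24
Insert 18: L from 24
Insert 34: R from 24 -> L from 87
Insert 61: R from 24 -> L from 87 -> R from 34
Insert 91: R from 24 -> R from 87
Insert 85: R from 24 -> L from 87 -> R from 34 -> R from 61
Insert 63: R from 24 -> L from 87 -> R from 34 -> R from 61 -> L from 85

In-order: [18, 24, 34, 61, 63, 85, 87, 91]


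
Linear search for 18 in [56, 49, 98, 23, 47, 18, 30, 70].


i=0: 56!=18
i=1: 49!=18
i=2: 98!=18
i=3: 23!=18
i=4: 47!=18
i=5: 18==18 found!

Found at 5, 6 comps


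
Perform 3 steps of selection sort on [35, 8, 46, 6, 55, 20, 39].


Initial: [35, 8, 46, 6, 55, 20, 39]
Step 1: min=6 at 3
  Swap: [6, 8, 46, 35, 55, 20, 39]
Step 2: min=8 at 1
  Swap: [6, 8, 46, 35, 55, 20, 39]
Step 3: min=20 at 5
  Swap: [6, 8, 20, 35, 55, 46, 39]

After 3 steps: [6, 8, 20, 35, 55, 46, 39]


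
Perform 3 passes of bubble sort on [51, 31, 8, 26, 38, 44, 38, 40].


Initial: [51, 31, 8, 26, 38, 44, 38, 40]
Pass 1: [31, 8, 26, 38, 44, 38, 40, 51] (7 swaps)
Pass 2: [8, 26, 31, 38, 38, 40, 44, 51] (4 swaps)
Pass 3: [8, 26, 31, 38, 38, 40, 44, 51] (0 swaps)

After 3 passes: [8, 26, 31, 38, 38, 40, 44, 51]


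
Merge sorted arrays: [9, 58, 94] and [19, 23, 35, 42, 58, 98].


Take 9 from A
Take 19 from B
Take 23 from B
Take 35 from B
Take 42 from B
Take 58 from A
Take 58 from B
Take 94 from A

Merged: [9, 19, 23, 35, 42, 58, 58, 94, 98]


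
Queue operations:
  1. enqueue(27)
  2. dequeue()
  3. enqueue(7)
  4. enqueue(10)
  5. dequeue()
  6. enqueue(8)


enqueue(27) -> [27]
dequeue()->27, []
enqueue(7) -> [7]
enqueue(10) -> [7, 10]
dequeue()->7, [10]
enqueue(8) -> [10, 8]

Final queue: [10, 8]


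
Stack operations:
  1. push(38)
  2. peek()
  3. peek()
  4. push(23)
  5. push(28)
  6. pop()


push(38) -> [38]
peek()->38
peek()->38
push(23) -> [38, 23]
push(28) -> [38, 23, 28]
pop()->28, [38, 23]

Final stack: [38, 23]


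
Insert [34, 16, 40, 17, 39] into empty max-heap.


Insert 34: [34]
Insert 16: [34, 16]
Insert 40: [40, 16, 34]
Insert 17: [40, 17, 34, 16]
Insert 39: [40, 39, 34, 16, 17]

Final heap: [40, 39, 34, 16, 17]


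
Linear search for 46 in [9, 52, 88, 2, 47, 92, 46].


i=0: 9!=46
i=1: 52!=46
i=2: 88!=46
i=3: 2!=46
i=4: 47!=46
i=5: 92!=46
i=6: 46==46 found!

Found at 6, 7 comps


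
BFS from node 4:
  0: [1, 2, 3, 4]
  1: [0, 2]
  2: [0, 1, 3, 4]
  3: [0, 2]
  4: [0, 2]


Visit 4, enqueue [0, 2]
Visit 0, enqueue [1, 3]
Visit 2, enqueue []
Visit 1, enqueue []
Visit 3, enqueue []

BFS order: [4, 0, 2, 1, 3]


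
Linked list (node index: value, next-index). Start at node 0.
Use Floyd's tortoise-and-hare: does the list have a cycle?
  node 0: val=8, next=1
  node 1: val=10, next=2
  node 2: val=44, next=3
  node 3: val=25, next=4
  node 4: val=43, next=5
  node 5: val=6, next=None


Floyd's tortoise (slow, +1) and hare (fast, +2):
  init: slow=0, fast=0
  step 1: slow=1, fast=2
  step 2: slow=2, fast=4
  step 3: fast 4->5->None, no cycle

Cycle: no


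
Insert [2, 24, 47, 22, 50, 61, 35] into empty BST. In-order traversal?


Insert 2: root
Insert 24: R from 2
Insert 47: R from 2 -> R from 24
Insert 22: R from 2 -> L from 24
Insert 50: R from 2 -> R from 24 -> R from 47
Insert 61: R from 2 -> R from 24 -> R from 47 -> R from 50
Insert 35: R from 2 -> R from 24 -> L from 47

In-order: [2, 22, 24, 35, 47, 50, 61]


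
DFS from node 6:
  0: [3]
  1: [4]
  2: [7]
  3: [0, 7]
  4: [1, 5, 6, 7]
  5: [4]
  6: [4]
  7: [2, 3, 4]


Visit 6, push [4]
Visit 4, push [7, 5, 1]
Visit 1, push []
Visit 5, push []
Visit 7, push [3, 2]
Visit 2, push []
Visit 3, push [0]
Visit 0, push []

DFS order: [6, 4, 1, 5, 7, 2, 3, 0]


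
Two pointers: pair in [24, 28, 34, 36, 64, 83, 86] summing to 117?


lo=0(24)+hi=6(86)=110
lo=1(28)+hi=6(86)=114
lo=2(34)+hi=6(86)=120
lo=2(34)+hi=5(83)=117

Yes: 34+83=117


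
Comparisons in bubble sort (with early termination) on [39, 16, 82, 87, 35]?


Algorithm: bubble sort (with early termination)
Input: [39, 16, 82, 87, 35]
Sorted: [16, 35, 39, 82, 87]

10


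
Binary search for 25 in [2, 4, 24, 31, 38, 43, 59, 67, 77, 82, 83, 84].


Step 1: lo=0, hi=11, mid=5, val=43
Step 2: lo=0, hi=4, mid=2, val=24
Step 3: lo=3, hi=4, mid=3, val=31

Not found


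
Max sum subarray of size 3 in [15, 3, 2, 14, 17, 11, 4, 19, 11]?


[0:3]: 20
[1:4]: 19
[2:5]: 33
[3:6]: 42
[4:7]: 32
[5:8]: 34
[6:9]: 34

Max: 42 at [3:6]


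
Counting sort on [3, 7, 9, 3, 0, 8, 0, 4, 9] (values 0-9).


Input: [3, 7, 9, 3, 0, 8, 0, 4, 9]
Counts: [2, 0, 0, 2, 1, 0, 0, 1, 1, 2]

Sorted: [0, 0, 3, 3, 4, 7, 8, 9, 9]


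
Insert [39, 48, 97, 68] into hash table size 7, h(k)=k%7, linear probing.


Insert 39: h=4 -> slot 4
Insert 48: h=6 -> slot 6
Insert 97: h=6, 1 probes -> slot 0
Insert 68: h=5 -> slot 5

Table: [97, None, None, None, 39, 68, 48]


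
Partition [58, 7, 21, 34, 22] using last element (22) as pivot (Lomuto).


Pivot: 22
  7 <= 22: swap -> [7, 58, 21, 34, 22]
  21 <= 22: swap -> [7, 21, 58, 34, 22]
Place pivot at 2: [7, 21, 22, 34, 58]

Partitioned: [7, 21, 22, 34, 58]


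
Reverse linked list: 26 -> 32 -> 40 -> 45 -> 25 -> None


Step 1: curr=26, set curr.next=prev(None) | reversed so far: 26
Step 2: curr=32, set curr.next=prev(26) | reversed so far: 32 -> 26
Step 3: curr=40, set curr.next=prev(32) | reversed so far: 40 -> 32 -> 26
Step 4: curr=45, set curr.next=prev(40) | reversed so far: 45 -> 40 -> 32 -> 26
Step 5: curr=25, set curr.next=prev(45) | reversed so far: 25 -> 45 -> 40 -> 32 -> 26

25 -> 45 -> 40 -> 32 -> 26 -> None


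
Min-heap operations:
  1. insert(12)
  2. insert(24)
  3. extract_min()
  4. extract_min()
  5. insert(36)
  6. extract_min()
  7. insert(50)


insert(12) -> [12]
insert(24) -> [12, 24]
extract_min()->12, [24]
extract_min()->24, []
insert(36) -> [36]
extract_min()->36, []
insert(50) -> [50]

Final heap: [50]


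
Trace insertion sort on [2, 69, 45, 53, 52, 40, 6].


Initial: [2, 69, 45, 53, 52, 40, 6]
Insert 69: [2, 69, 45, 53, 52, 40, 6]
Insert 45: [2, 45, 69, 53, 52, 40, 6]
Insert 53: [2, 45, 53, 69, 52, 40, 6]
Insert 52: [2, 45, 52, 53, 69, 40, 6]
Insert 40: [2, 40, 45, 52, 53, 69, 6]
Insert 6: [2, 6, 40, 45, 52, 53, 69]

Sorted: [2, 6, 40, 45, 52, 53, 69]


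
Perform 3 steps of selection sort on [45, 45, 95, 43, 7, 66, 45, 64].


Initial: [45, 45, 95, 43, 7, 66, 45, 64]
Step 1: min=7 at 4
  Swap: [7, 45, 95, 43, 45, 66, 45, 64]
Step 2: min=43 at 3
  Swap: [7, 43, 95, 45, 45, 66, 45, 64]
Step 3: min=45 at 3
  Swap: [7, 43, 45, 95, 45, 66, 45, 64]

After 3 steps: [7, 43, 45, 95, 45, 66, 45, 64]


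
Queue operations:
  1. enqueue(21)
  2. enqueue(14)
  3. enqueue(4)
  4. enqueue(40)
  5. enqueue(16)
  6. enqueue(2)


enqueue(21) -> [21]
enqueue(14) -> [21, 14]
enqueue(4) -> [21, 14, 4]
enqueue(40) -> [21, 14, 4, 40]
enqueue(16) -> [21, 14, 4, 40, 16]
enqueue(2) -> [21, 14, 4, 40, 16, 2]

Final queue: [21, 14, 4, 40, 16, 2]


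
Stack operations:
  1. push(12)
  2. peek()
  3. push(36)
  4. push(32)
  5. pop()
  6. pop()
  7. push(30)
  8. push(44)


push(12) -> [12]
peek()->12
push(36) -> [12, 36]
push(32) -> [12, 36, 32]
pop()->32, [12, 36]
pop()->36, [12]
push(30) -> [12, 30]
push(44) -> [12, 30, 44]

Final stack: [12, 30, 44]


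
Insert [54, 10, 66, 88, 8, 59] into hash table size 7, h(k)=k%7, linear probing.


Insert 54: h=5 -> slot 5
Insert 10: h=3 -> slot 3
Insert 66: h=3, 1 probes -> slot 4
Insert 88: h=4, 2 probes -> slot 6
Insert 8: h=1 -> slot 1
Insert 59: h=3, 4 probes -> slot 0

Table: [59, 8, None, 10, 66, 54, 88]


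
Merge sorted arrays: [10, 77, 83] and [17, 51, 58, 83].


Take 10 from A
Take 17 from B
Take 51 from B
Take 58 from B
Take 77 from A
Take 83 from A

Merged: [10, 17, 51, 58, 77, 83, 83]


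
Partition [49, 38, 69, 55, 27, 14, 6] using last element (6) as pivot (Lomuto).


Pivot: 6
Place pivot at 0: [6, 38, 69, 55, 27, 14, 49]

Partitioned: [6, 38, 69, 55, 27, 14, 49]


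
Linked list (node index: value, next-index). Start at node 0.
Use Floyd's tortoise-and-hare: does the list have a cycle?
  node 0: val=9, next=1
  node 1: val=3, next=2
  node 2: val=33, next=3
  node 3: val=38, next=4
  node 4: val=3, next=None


Floyd's tortoise (slow, +1) and hare (fast, +2):
  init: slow=0, fast=0
  step 1: slow=1, fast=2
  step 2: slow=2, fast=4
  step 3: fast -> None, no cycle

Cycle: no


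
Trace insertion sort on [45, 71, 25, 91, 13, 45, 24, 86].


Initial: [45, 71, 25, 91, 13, 45, 24, 86]
Insert 71: [45, 71, 25, 91, 13, 45, 24, 86]
Insert 25: [25, 45, 71, 91, 13, 45, 24, 86]
Insert 91: [25, 45, 71, 91, 13, 45, 24, 86]
Insert 13: [13, 25, 45, 71, 91, 45, 24, 86]
Insert 45: [13, 25, 45, 45, 71, 91, 24, 86]
Insert 24: [13, 24, 25, 45, 45, 71, 91, 86]
Insert 86: [13, 24, 25, 45, 45, 71, 86, 91]

Sorted: [13, 24, 25, 45, 45, 71, 86, 91]


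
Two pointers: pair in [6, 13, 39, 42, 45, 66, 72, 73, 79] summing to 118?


lo=0(6)+hi=8(79)=85
lo=1(13)+hi=8(79)=92
lo=2(39)+hi=8(79)=118

Yes: 39+79=118


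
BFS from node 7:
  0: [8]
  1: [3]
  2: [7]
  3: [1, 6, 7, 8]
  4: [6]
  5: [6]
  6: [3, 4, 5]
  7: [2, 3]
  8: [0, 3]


Visit 7, enqueue [2, 3]
Visit 2, enqueue []
Visit 3, enqueue [1, 6, 8]
Visit 1, enqueue []
Visit 6, enqueue [4, 5]
Visit 8, enqueue [0]
Visit 4, enqueue []
Visit 5, enqueue []
Visit 0, enqueue []

BFS order: [7, 2, 3, 1, 6, 8, 4, 5, 0]


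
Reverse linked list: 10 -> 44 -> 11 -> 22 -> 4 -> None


Step 1: curr=10, set curr.next=prev(None) | reversed so far: 10
Step 2: curr=44, set curr.next=prev(10) | reversed so far: 44 -> 10
Step 3: curr=11, set curr.next=prev(44) | reversed so far: 11 -> 44 -> 10
Step 4: curr=22, set curr.next=prev(11) | reversed so far: 22 -> 11 -> 44 -> 10
Step 5: curr=4, set curr.next=prev(22) | reversed so far: 4 -> 22 -> 11 -> 44 -> 10

4 -> 22 -> 11 -> 44 -> 10 -> None


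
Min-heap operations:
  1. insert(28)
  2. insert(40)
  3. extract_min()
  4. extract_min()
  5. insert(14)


insert(28) -> [28]
insert(40) -> [28, 40]
extract_min()->28, [40]
extract_min()->40, []
insert(14) -> [14]

Final heap: [14]


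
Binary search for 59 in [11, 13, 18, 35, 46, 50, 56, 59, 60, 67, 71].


Step 1: lo=0, hi=10, mid=5, val=50
Step 2: lo=6, hi=10, mid=8, val=60
Step 3: lo=6, hi=7, mid=6, val=56
Step 4: lo=7, hi=7, mid=7, val=59

Found at index 7


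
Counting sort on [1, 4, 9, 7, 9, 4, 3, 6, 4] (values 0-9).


Input: [1, 4, 9, 7, 9, 4, 3, 6, 4]
Counts: [0, 1, 0, 1, 3, 0, 1, 1, 0, 2]

Sorted: [1, 3, 4, 4, 4, 6, 7, 9, 9]


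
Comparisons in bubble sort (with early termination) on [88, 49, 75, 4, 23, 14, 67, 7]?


Algorithm: bubble sort (with early termination)
Input: [88, 49, 75, 4, 23, 14, 67, 7]
Sorted: [4, 7, 14, 23, 49, 67, 75, 88]

28


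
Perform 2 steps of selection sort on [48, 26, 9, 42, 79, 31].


Initial: [48, 26, 9, 42, 79, 31]
Step 1: min=9 at 2
  Swap: [9, 26, 48, 42, 79, 31]
Step 2: min=26 at 1
  Swap: [9, 26, 48, 42, 79, 31]

After 2 steps: [9, 26, 48, 42, 79, 31]


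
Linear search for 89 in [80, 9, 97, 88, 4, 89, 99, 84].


i=0: 80!=89
i=1: 9!=89
i=2: 97!=89
i=3: 88!=89
i=4: 4!=89
i=5: 89==89 found!

Found at 5, 6 comps


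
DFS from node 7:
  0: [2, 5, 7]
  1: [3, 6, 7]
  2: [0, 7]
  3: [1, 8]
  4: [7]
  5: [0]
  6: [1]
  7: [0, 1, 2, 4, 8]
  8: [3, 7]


Visit 7, push [8, 4, 2, 1, 0]
Visit 0, push [5, 2]
Visit 2, push []
Visit 5, push []
Visit 1, push [6, 3]
Visit 3, push [8]
Visit 8, push []
Visit 6, push []
Visit 4, push []

DFS order: [7, 0, 2, 5, 1, 3, 8, 6, 4]


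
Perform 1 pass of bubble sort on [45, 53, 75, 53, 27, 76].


Initial: [45, 53, 75, 53, 27, 76]
Pass 1: [45, 53, 53, 27, 75, 76] (2 swaps)

After 1 pass: [45, 53, 53, 27, 75, 76]


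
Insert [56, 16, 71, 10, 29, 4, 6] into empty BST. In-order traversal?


Insert 56: root
Insert 16: L from 56
Insert 71: R from 56
Insert 10: L from 56 -> L from 16
Insert 29: L from 56 -> R from 16
Insert 4: L from 56 -> L from 16 -> L from 10
Insert 6: L from 56 -> L from 16 -> L from 10 -> R from 4

In-order: [4, 6, 10, 16, 29, 56, 71]


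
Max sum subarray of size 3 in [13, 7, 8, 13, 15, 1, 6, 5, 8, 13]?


[0:3]: 28
[1:4]: 28
[2:5]: 36
[3:6]: 29
[4:7]: 22
[5:8]: 12
[6:9]: 19
[7:10]: 26

Max: 36 at [2:5]


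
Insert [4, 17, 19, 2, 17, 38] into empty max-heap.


Insert 4: [4]
Insert 17: [17, 4]
Insert 19: [19, 4, 17]
Insert 2: [19, 4, 17, 2]
Insert 17: [19, 17, 17, 2, 4]
Insert 38: [38, 17, 19, 2, 4, 17]

Final heap: [38, 17, 19, 2, 4, 17]


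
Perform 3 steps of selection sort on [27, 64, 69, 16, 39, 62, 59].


Initial: [27, 64, 69, 16, 39, 62, 59]
Step 1: min=16 at 3
  Swap: [16, 64, 69, 27, 39, 62, 59]
Step 2: min=27 at 3
  Swap: [16, 27, 69, 64, 39, 62, 59]
Step 3: min=39 at 4
  Swap: [16, 27, 39, 64, 69, 62, 59]

After 3 steps: [16, 27, 39, 64, 69, 62, 59]


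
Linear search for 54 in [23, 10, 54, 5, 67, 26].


i=0: 23!=54
i=1: 10!=54
i=2: 54==54 found!

Found at 2, 3 comps


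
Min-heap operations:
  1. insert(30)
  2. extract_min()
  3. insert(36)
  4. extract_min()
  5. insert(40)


insert(30) -> [30]
extract_min()->30, []
insert(36) -> [36]
extract_min()->36, []
insert(40) -> [40]

Final heap: [40]


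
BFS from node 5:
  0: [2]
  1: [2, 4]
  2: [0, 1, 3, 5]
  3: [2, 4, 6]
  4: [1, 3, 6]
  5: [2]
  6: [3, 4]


Visit 5, enqueue [2]
Visit 2, enqueue [0, 1, 3]
Visit 0, enqueue []
Visit 1, enqueue [4]
Visit 3, enqueue [6]
Visit 4, enqueue []
Visit 6, enqueue []

BFS order: [5, 2, 0, 1, 3, 4, 6]


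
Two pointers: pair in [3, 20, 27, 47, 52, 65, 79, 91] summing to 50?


lo=0(3)+hi=7(91)=94
lo=0(3)+hi=6(79)=82
lo=0(3)+hi=5(65)=68
lo=0(3)+hi=4(52)=55
lo=0(3)+hi=3(47)=50

Yes: 3+47=50


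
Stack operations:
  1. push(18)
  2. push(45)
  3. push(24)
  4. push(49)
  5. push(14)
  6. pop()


push(18) -> [18]
push(45) -> [18, 45]
push(24) -> [18, 45, 24]
push(49) -> [18, 45, 24, 49]
push(14) -> [18, 45, 24, 49, 14]
pop()->14, [18, 45, 24, 49]

Final stack: [18, 45, 24, 49]


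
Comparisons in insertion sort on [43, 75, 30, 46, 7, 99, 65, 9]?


Algorithm: insertion sort
Input: [43, 75, 30, 46, 7, 99, 65, 9]
Sorted: [7, 9, 30, 43, 46, 65, 75, 99]

20


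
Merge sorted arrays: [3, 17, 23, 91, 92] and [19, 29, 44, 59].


Take 3 from A
Take 17 from A
Take 19 from B
Take 23 from A
Take 29 from B
Take 44 from B
Take 59 from B

Merged: [3, 17, 19, 23, 29, 44, 59, 91, 92]


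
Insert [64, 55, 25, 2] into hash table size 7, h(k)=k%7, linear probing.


Insert 64: h=1 -> slot 1
Insert 55: h=6 -> slot 6
Insert 25: h=4 -> slot 4
Insert 2: h=2 -> slot 2

Table: [None, 64, 2, None, 25, None, 55]


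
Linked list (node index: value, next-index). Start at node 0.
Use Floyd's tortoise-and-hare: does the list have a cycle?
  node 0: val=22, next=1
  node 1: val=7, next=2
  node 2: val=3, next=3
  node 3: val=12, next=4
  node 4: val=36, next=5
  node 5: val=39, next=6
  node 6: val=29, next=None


Floyd's tortoise (slow, +1) and hare (fast, +2):
  init: slow=0, fast=0
  step 1: slow=1, fast=2
  step 2: slow=2, fast=4
  step 3: slow=3, fast=6
  step 4: fast -> None, no cycle

Cycle: no


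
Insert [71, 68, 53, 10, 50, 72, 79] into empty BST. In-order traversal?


Insert 71: root
Insert 68: L from 71
Insert 53: L from 71 -> L from 68
Insert 10: L from 71 -> L from 68 -> L from 53
Insert 50: L from 71 -> L from 68 -> L from 53 -> R from 10
Insert 72: R from 71
Insert 79: R from 71 -> R from 72

In-order: [10, 50, 53, 68, 71, 72, 79]


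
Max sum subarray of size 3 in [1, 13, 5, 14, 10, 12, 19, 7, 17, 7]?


[0:3]: 19
[1:4]: 32
[2:5]: 29
[3:6]: 36
[4:7]: 41
[5:8]: 38
[6:9]: 43
[7:10]: 31

Max: 43 at [6:9]


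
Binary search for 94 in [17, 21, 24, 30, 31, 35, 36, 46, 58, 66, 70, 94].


Step 1: lo=0, hi=11, mid=5, val=35
Step 2: lo=6, hi=11, mid=8, val=58
Step 3: lo=9, hi=11, mid=10, val=70
Step 4: lo=11, hi=11, mid=11, val=94

Found at index 11


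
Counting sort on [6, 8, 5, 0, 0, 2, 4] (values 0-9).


Input: [6, 8, 5, 0, 0, 2, 4]
Counts: [2, 0, 1, 0, 1, 1, 1, 0, 1, 0]

Sorted: [0, 0, 2, 4, 5, 6, 8]


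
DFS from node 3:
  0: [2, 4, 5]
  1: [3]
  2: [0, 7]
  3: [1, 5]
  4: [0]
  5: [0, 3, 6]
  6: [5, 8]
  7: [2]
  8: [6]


Visit 3, push [5, 1]
Visit 1, push []
Visit 5, push [6, 0]
Visit 0, push [4, 2]
Visit 2, push [7]
Visit 7, push []
Visit 4, push []
Visit 6, push [8]
Visit 8, push []

DFS order: [3, 1, 5, 0, 2, 7, 4, 6, 8]


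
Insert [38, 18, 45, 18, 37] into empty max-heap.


Insert 38: [38]
Insert 18: [38, 18]
Insert 45: [45, 18, 38]
Insert 18: [45, 18, 38, 18]
Insert 37: [45, 37, 38, 18, 18]

Final heap: [45, 37, 38, 18, 18]


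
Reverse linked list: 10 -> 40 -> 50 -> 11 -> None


Step 1: curr=10, set curr.next=prev(None) | reversed so far: 10
Step 2: curr=40, set curr.next=prev(10) | reversed so far: 40 -> 10
Step 3: curr=50, set curr.next=prev(40) | reversed so far: 50 -> 40 -> 10
Step 4: curr=11, set curr.next=prev(50) | reversed so far: 11 -> 50 -> 40 -> 10

11 -> 50 -> 40 -> 10 -> None


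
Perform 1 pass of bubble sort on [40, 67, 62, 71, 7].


Initial: [40, 67, 62, 71, 7]
Pass 1: [40, 62, 67, 7, 71] (2 swaps)

After 1 pass: [40, 62, 67, 7, 71]


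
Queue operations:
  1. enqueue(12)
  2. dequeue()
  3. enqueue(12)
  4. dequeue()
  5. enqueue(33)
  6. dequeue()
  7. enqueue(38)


enqueue(12) -> [12]
dequeue()->12, []
enqueue(12) -> [12]
dequeue()->12, []
enqueue(33) -> [33]
dequeue()->33, []
enqueue(38) -> [38]

Final queue: [38]


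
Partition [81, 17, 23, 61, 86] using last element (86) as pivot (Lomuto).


Pivot: 86
  81 <= 86: advance i (no swap)
  17 <= 86: advance i (no swap)
  23 <= 86: advance i (no swap)
  61 <= 86: advance i (no swap)
Place pivot at 4: [81, 17, 23, 61, 86]

Partitioned: [81, 17, 23, 61, 86]


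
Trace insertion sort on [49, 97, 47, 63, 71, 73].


Initial: [49, 97, 47, 63, 71, 73]
Insert 97: [49, 97, 47, 63, 71, 73]
Insert 47: [47, 49, 97, 63, 71, 73]
Insert 63: [47, 49, 63, 97, 71, 73]
Insert 71: [47, 49, 63, 71, 97, 73]
Insert 73: [47, 49, 63, 71, 73, 97]

Sorted: [47, 49, 63, 71, 73, 97]


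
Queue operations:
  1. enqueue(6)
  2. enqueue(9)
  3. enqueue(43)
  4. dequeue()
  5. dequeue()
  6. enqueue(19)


enqueue(6) -> [6]
enqueue(9) -> [6, 9]
enqueue(43) -> [6, 9, 43]
dequeue()->6, [9, 43]
dequeue()->9, [43]
enqueue(19) -> [43, 19]

Final queue: [43, 19]


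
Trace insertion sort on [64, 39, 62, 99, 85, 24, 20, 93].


Initial: [64, 39, 62, 99, 85, 24, 20, 93]
Insert 39: [39, 64, 62, 99, 85, 24, 20, 93]
Insert 62: [39, 62, 64, 99, 85, 24, 20, 93]
Insert 99: [39, 62, 64, 99, 85, 24, 20, 93]
Insert 85: [39, 62, 64, 85, 99, 24, 20, 93]
Insert 24: [24, 39, 62, 64, 85, 99, 20, 93]
Insert 20: [20, 24, 39, 62, 64, 85, 99, 93]
Insert 93: [20, 24, 39, 62, 64, 85, 93, 99]

Sorted: [20, 24, 39, 62, 64, 85, 93, 99]


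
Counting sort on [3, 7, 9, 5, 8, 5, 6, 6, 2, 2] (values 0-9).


Input: [3, 7, 9, 5, 8, 5, 6, 6, 2, 2]
Counts: [0, 0, 2, 1, 0, 2, 2, 1, 1, 1]

Sorted: [2, 2, 3, 5, 5, 6, 6, 7, 8, 9]


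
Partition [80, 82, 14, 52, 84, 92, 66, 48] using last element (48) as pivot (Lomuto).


Pivot: 48
  14 <= 48: swap -> [14, 82, 80, 52, 84, 92, 66, 48]
Place pivot at 1: [14, 48, 80, 52, 84, 92, 66, 82]

Partitioned: [14, 48, 80, 52, 84, 92, 66, 82]


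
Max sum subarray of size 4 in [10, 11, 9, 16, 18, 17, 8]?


[0:4]: 46
[1:5]: 54
[2:6]: 60
[3:7]: 59

Max: 60 at [2:6]


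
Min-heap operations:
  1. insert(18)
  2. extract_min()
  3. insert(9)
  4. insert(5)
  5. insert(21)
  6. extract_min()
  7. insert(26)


insert(18) -> [18]
extract_min()->18, []
insert(9) -> [9]
insert(5) -> [5, 9]
insert(21) -> [5, 9, 21]
extract_min()->5, [9, 21]
insert(26) -> [9, 21, 26]

Final heap: [9, 21, 26]


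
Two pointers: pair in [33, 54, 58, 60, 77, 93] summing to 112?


lo=0(33)+hi=5(93)=126
lo=0(33)+hi=4(77)=110
lo=1(54)+hi=4(77)=131
lo=1(54)+hi=3(60)=114
lo=1(54)+hi=2(58)=112

Yes: 54+58=112


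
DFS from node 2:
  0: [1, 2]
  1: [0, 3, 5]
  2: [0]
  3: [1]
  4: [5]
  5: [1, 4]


Visit 2, push [0]
Visit 0, push [1]
Visit 1, push [5, 3]
Visit 3, push []
Visit 5, push [4]
Visit 4, push []

DFS order: [2, 0, 1, 3, 5, 4]


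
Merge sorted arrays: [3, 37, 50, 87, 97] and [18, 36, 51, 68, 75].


Take 3 from A
Take 18 from B
Take 36 from B
Take 37 from A
Take 50 from A
Take 51 from B
Take 68 from B
Take 75 from B

Merged: [3, 18, 36, 37, 50, 51, 68, 75, 87, 97]


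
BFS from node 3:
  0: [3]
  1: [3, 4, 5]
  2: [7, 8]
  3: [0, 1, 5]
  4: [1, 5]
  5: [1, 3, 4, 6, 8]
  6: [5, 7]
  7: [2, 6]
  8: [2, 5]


Visit 3, enqueue [0, 1, 5]
Visit 0, enqueue []
Visit 1, enqueue [4]
Visit 5, enqueue [6, 8]
Visit 4, enqueue []
Visit 6, enqueue [7]
Visit 8, enqueue [2]
Visit 7, enqueue []
Visit 2, enqueue []

BFS order: [3, 0, 1, 5, 4, 6, 8, 7, 2]


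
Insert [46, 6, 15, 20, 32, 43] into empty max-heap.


Insert 46: [46]
Insert 6: [46, 6]
Insert 15: [46, 6, 15]
Insert 20: [46, 20, 15, 6]
Insert 32: [46, 32, 15, 6, 20]
Insert 43: [46, 32, 43, 6, 20, 15]

Final heap: [46, 32, 43, 6, 20, 15]


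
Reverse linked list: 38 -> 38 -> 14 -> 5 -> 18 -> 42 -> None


Step 1: curr=38, set curr.next=prev(None) | reversed so far: 38
Step 2: curr=38, set curr.next=prev(38) | reversed so far: 38 -> 38
Step 3: curr=14, set curr.next=prev(38) | reversed so far: 14 -> 38 -> 38
Step 4: curr=5, set curr.next=prev(14) | reversed so far: 5 -> 14 -> 38 -> 38
Step 5: curr=18, set curr.next=prev(5) | reversed so far: 18 -> 5 -> 14 -> 38 -> 38
Step 6: curr=42, set curr.next=prev(18) | reversed so far: 42 -> 18 -> 5 -> 14 -> 38 -> 38

42 -> 18 -> 5 -> 14 -> 38 -> 38 -> None


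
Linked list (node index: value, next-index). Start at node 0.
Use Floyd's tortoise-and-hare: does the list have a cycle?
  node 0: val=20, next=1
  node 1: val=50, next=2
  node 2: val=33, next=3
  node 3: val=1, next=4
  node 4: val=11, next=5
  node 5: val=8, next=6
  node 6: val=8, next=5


Floyd's tortoise (slow, +1) and hare (fast, +2):
  init: slow=0, fast=0
  step 1: slow=1, fast=2
  step 2: slow=2, fast=4
  step 3: slow=3, fast=6
  step 4: slow=4, fast=6
  step 5: slow=5, fast=6
  step 6: slow=6, fast=6
  slow == fast at node 6: cycle detected

Cycle: yes


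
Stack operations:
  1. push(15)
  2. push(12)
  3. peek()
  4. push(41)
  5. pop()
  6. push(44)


push(15) -> [15]
push(12) -> [15, 12]
peek()->12
push(41) -> [15, 12, 41]
pop()->41, [15, 12]
push(44) -> [15, 12, 44]

Final stack: [15, 12, 44]


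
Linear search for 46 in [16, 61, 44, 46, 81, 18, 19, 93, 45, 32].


i=0: 16!=46
i=1: 61!=46
i=2: 44!=46
i=3: 46==46 found!

Found at 3, 4 comps


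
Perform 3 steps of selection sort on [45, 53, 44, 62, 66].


Initial: [45, 53, 44, 62, 66]
Step 1: min=44 at 2
  Swap: [44, 53, 45, 62, 66]
Step 2: min=45 at 2
  Swap: [44, 45, 53, 62, 66]
Step 3: min=53 at 2
  Swap: [44, 45, 53, 62, 66]

After 3 steps: [44, 45, 53, 62, 66]


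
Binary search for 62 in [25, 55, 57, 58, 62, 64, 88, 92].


Step 1: lo=0, hi=7, mid=3, val=58
Step 2: lo=4, hi=7, mid=5, val=64
Step 3: lo=4, hi=4, mid=4, val=62

Found at index 4


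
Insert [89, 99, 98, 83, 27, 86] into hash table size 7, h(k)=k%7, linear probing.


Insert 89: h=5 -> slot 5
Insert 99: h=1 -> slot 1
Insert 98: h=0 -> slot 0
Insert 83: h=6 -> slot 6
Insert 27: h=6, 3 probes -> slot 2
Insert 86: h=2, 1 probes -> slot 3

Table: [98, 99, 27, 86, None, 89, 83]


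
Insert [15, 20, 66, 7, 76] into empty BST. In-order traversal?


Insert 15: root
Insert 20: R from 15
Insert 66: R from 15 -> R from 20
Insert 7: L from 15
Insert 76: R from 15 -> R from 20 -> R from 66

In-order: [7, 15, 20, 66, 76]


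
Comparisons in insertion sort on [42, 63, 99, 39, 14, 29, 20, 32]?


Algorithm: insertion sort
Input: [42, 63, 99, 39, 14, 29, 20, 32]
Sorted: [14, 20, 29, 32, 39, 42, 63, 99]

25


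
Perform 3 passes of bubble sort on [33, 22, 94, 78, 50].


Initial: [33, 22, 94, 78, 50]
Pass 1: [22, 33, 78, 50, 94] (3 swaps)
Pass 2: [22, 33, 50, 78, 94] (1 swaps)
Pass 3: [22, 33, 50, 78, 94] (0 swaps)

After 3 passes: [22, 33, 50, 78, 94]


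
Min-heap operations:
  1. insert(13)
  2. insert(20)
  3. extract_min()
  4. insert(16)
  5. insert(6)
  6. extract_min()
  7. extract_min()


insert(13) -> [13]
insert(20) -> [13, 20]
extract_min()->13, [20]
insert(16) -> [16, 20]
insert(6) -> [6, 20, 16]
extract_min()->6, [16, 20]
extract_min()->16, [20]

Final heap: [20]


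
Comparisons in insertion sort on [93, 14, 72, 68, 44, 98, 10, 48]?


Algorithm: insertion sort
Input: [93, 14, 72, 68, 44, 98, 10, 48]
Sorted: [10, 14, 44, 48, 68, 72, 93, 98]

22


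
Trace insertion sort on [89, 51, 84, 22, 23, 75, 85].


Initial: [89, 51, 84, 22, 23, 75, 85]
Insert 51: [51, 89, 84, 22, 23, 75, 85]
Insert 84: [51, 84, 89, 22, 23, 75, 85]
Insert 22: [22, 51, 84, 89, 23, 75, 85]
Insert 23: [22, 23, 51, 84, 89, 75, 85]
Insert 75: [22, 23, 51, 75, 84, 89, 85]
Insert 85: [22, 23, 51, 75, 84, 85, 89]

Sorted: [22, 23, 51, 75, 84, 85, 89]


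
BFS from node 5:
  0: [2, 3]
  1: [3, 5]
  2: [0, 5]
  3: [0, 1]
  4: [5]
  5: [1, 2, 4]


Visit 5, enqueue [1, 2, 4]
Visit 1, enqueue [3]
Visit 2, enqueue [0]
Visit 4, enqueue []
Visit 3, enqueue []
Visit 0, enqueue []

BFS order: [5, 1, 2, 4, 3, 0]


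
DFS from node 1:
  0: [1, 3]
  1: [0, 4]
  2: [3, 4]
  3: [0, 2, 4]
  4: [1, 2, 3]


Visit 1, push [4, 0]
Visit 0, push [3]
Visit 3, push [4, 2]
Visit 2, push [4]
Visit 4, push []

DFS order: [1, 0, 3, 2, 4]


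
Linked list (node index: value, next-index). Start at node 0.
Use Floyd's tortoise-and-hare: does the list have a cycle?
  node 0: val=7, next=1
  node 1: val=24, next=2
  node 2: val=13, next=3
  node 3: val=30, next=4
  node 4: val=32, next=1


Floyd's tortoise (slow, +1) and hare (fast, +2):
  init: slow=0, fast=0
  step 1: slow=1, fast=2
  step 2: slow=2, fast=4
  step 3: slow=3, fast=2
  step 4: slow=4, fast=4
  slow == fast at node 4: cycle detected

Cycle: yes


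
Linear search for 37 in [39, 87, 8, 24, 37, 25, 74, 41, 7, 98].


i=0: 39!=37
i=1: 87!=37
i=2: 8!=37
i=3: 24!=37
i=4: 37==37 found!

Found at 4, 5 comps


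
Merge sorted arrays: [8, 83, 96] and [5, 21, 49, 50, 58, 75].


Take 5 from B
Take 8 from A
Take 21 from B
Take 49 from B
Take 50 from B
Take 58 from B
Take 75 from B

Merged: [5, 8, 21, 49, 50, 58, 75, 83, 96]


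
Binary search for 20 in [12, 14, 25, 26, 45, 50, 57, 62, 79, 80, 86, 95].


Step 1: lo=0, hi=11, mid=5, val=50
Step 2: lo=0, hi=4, mid=2, val=25
Step 3: lo=0, hi=1, mid=0, val=12
Step 4: lo=1, hi=1, mid=1, val=14

Not found


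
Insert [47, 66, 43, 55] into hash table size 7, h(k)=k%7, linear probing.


Insert 47: h=5 -> slot 5
Insert 66: h=3 -> slot 3
Insert 43: h=1 -> slot 1
Insert 55: h=6 -> slot 6

Table: [None, 43, None, 66, None, 47, 55]


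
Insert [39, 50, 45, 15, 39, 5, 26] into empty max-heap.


Insert 39: [39]
Insert 50: [50, 39]
Insert 45: [50, 39, 45]
Insert 15: [50, 39, 45, 15]
Insert 39: [50, 39, 45, 15, 39]
Insert 5: [50, 39, 45, 15, 39, 5]
Insert 26: [50, 39, 45, 15, 39, 5, 26]

Final heap: [50, 39, 45, 15, 39, 5, 26]


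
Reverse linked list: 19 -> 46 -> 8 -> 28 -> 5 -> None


Step 1: curr=19, set curr.next=prev(None) | reversed so far: 19
Step 2: curr=46, set curr.next=prev(19) | reversed so far: 46 -> 19
Step 3: curr=8, set curr.next=prev(46) | reversed so far: 8 -> 46 -> 19
Step 4: curr=28, set curr.next=prev(8) | reversed so far: 28 -> 8 -> 46 -> 19
Step 5: curr=5, set curr.next=prev(28) | reversed so far: 5 -> 28 -> 8 -> 46 -> 19

5 -> 28 -> 8 -> 46 -> 19 -> None


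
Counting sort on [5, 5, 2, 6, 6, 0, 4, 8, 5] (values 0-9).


Input: [5, 5, 2, 6, 6, 0, 4, 8, 5]
Counts: [1, 0, 1, 0, 1, 3, 2, 0, 1, 0]

Sorted: [0, 2, 4, 5, 5, 5, 6, 6, 8]


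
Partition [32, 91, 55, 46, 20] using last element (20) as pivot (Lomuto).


Pivot: 20
Place pivot at 0: [20, 91, 55, 46, 32]

Partitioned: [20, 91, 55, 46, 32]


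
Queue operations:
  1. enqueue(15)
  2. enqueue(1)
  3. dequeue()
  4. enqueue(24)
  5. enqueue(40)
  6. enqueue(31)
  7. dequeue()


enqueue(15) -> [15]
enqueue(1) -> [15, 1]
dequeue()->15, [1]
enqueue(24) -> [1, 24]
enqueue(40) -> [1, 24, 40]
enqueue(31) -> [1, 24, 40, 31]
dequeue()->1, [24, 40, 31]

Final queue: [24, 40, 31]


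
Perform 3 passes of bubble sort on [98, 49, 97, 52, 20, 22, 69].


Initial: [98, 49, 97, 52, 20, 22, 69]
Pass 1: [49, 97, 52, 20, 22, 69, 98] (6 swaps)
Pass 2: [49, 52, 20, 22, 69, 97, 98] (4 swaps)
Pass 3: [49, 20, 22, 52, 69, 97, 98] (2 swaps)

After 3 passes: [49, 20, 22, 52, 69, 97, 98]


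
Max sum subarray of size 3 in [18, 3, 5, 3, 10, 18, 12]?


[0:3]: 26
[1:4]: 11
[2:5]: 18
[3:6]: 31
[4:7]: 40

Max: 40 at [4:7]


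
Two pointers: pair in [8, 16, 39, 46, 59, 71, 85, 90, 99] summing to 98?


lo=0(8)+hi=8(99)=107
lo=0(8)+hi=7(90)=98

Yes: 8+90=98


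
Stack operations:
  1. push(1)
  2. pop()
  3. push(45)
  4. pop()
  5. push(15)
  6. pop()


push(1) -> [1]
pop()->1, []
push(45) -> [45]
pop()->45, []
push(15) -> [15]
pop()->15, []

Final stack: []


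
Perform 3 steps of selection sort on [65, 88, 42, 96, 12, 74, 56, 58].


Initial: [65, 88, 42, 96, 12, 74, 56, 58]
Step 1: min=12 at 4
  Swap: [12, 88, 42, 96, 65, 74, 56, 58]
Step 2: min=42 at 2
  Swap: [12, 42, 88, 96, 65, 74, 56, 58]
Step 3: min=56 at 6
  Swap: [12, 42, 56, 96, 65, 74, 88, 58]

After 3 steps: [12, 42, 56, 96, 65, 74, 88, 58]


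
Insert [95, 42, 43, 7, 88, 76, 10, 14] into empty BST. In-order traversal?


Insert 95: root
Insert 42: L from 95
Insert 43: L from 95 -> R from 42
Insert 7: L from 95 -> L from 42
Insert 88: L from 95 -> R from 42 -> R from 43
Insert 76: L from 95 -> R from 42 -> R from 43 -> L from 88
Insert 10: L from 95 -> L from 42 -> R from 7
Insert 14: L from 95 -> L from 42 -> R from 7 -> R from 10

In-order: [7, 10, 14, 42, 43, 76, 88, 95]


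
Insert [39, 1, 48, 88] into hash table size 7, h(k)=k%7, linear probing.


Insert 39: h=4 -> slot 4
Insert 1: h=1 -> slot 1
Insert 48: h=6 -> slot 6
Insert 88: h=4, 1 probes -> slot 5

Table: [None, 1, None, None, 39, 88, 48]


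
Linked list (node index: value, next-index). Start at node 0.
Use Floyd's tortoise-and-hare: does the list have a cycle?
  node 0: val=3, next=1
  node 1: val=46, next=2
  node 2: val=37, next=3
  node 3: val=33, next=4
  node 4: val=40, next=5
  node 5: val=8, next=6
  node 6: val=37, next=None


Floyd's tortoise (slow, +1) and hare (fast, +2):
  init: slow=0, fast=0
  step 1: slow=1, fast=2
  step 2: slow=2, fast=4
  step 3: slow=3, fast=6
  step 4: fast -> None, no cycle

Cycle: no


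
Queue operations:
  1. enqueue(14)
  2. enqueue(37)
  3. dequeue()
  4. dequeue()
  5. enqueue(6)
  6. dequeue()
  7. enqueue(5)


enqueue(14) -> [14]
enqueue(37) -> [14, 37]
dequeue()->14, [37]
dequeue()->37, []
enqueue(6) -> [6]
dequeue()->6, []
enqueue(5) -> [5]

Final queue: [5]


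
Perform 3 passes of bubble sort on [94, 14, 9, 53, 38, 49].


Initial: [94, 14, 9, 53, 38, 49]
Pass 1: [14, 9, 53, 38, 49, 94] (5 swaps)
Pass 2: [9, 14, 38, 49, 53, 94] (3 swaps)
Pass 3: [9, 14, 38, 49, 53, 94] (0 swaps)

After 3 passes: [9, 14, 38, 49, 53, 94]


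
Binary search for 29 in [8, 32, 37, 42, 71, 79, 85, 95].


Step 1: lo=0, hi=7, mid=3, val=42
Step 2: lo=0, hi=2, mid=1, val=32
Step 3: lo=0, hi=0, mid=0, val=8

Not found


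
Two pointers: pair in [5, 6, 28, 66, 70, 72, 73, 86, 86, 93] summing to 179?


lo=0(5)+hi=9(93)=98
lo=1(6)+hi=9(93)=99
lo=2(28)+hi=9(93)=121
lo=3(66)+hi=9(93)=159
lo=4(70)+hi=9(93)=163
lo=5(72)+hi=9(93)=165
lo=6(73)+hi=9(93)=166
lo=7(86)+hi=9(93)=179

Yes: 86+93=179


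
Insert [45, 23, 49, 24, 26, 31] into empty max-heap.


Insert 45: [45]
Insert 23: [45, 23]
Insert 49: [49, 23, 45]
Insert 24: [49, 24, 45, 23]
Insert 26: [49, 26, 45, 23, 24]
Insert 31: [49, 26, 45, 23, 24, 31]

Final heap: [49, 26, 45, 23, 24, 31]


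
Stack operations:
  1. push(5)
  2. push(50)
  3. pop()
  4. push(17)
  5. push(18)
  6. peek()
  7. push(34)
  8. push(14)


push(5) -> [5]
push(50) -> [5, 50]
pop()->50, [5]
push(17) -> [5, 17]
push(18) -> [5, 17, 18]
peek()->18
push(34) -> [5, 17, 18, 34]
push(14) -> [5, 17, 18, 34, 14]

Final stack: [5, 17, 18, 34, 14]


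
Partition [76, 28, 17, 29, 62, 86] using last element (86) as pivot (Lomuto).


Pivot: 86
  76 <= 86: advance i (no swap)
  28 <= 86: advance i (no swap)
  17 <= 86: advance i (no swap)
  29 <= 86: advance i (no swap)
  62 <= 86: advance i (no swap)
Place pivot at 5: [76, 28, 17, 29, 62, 86]

Partitioned: [76, 28, 17, 29, 62, 86]


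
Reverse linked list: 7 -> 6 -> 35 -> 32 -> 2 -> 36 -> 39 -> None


Step 1: curr=7, set curr.next=prev(None) | reversed so far: 7
Step 2: curr=6, set curr.next=prev(7) | reversed so far: 6 -> 7
Step 3: curr=35, set curr.next=prev(6) | reversed so far: 35 -> 6 -> 7
Step 4: curr=32, set curr.next=prev(35) | reversed so far: 32 -> 35 -> 6 -> 7
Step 5: curr=2, set curr.next=prev(32) | reversed so far: 2 -> 32 -> 35 -> 6 -> 7
Step 6: curr=36, set curr.next=prev(2) | reversed so far: 36 -> 2 -> 32 -> 35 -> 6 -> 7
Step 7: curr=39, set curr.next=prev(36) | reversed so far: 39 -> 36 -> 2 -> 32 -> 35 -> 6 -> 7

39 -> 36 -> 2 -> 32 -> 35 -> 6 -> 7 -> None


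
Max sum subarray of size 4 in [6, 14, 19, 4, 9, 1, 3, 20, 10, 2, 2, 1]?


[0:4]: 43
[1:5]: 46
[2:6]: 33
[3:7]: 17
[4:8]: 33
[5:9]: 34
[6:10]: 35
[7:11]: 34
[8:12]: 15

Max: 46 at [1:5]


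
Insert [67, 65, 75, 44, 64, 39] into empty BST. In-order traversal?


Insert 67: root
Insert 65: L from 67
Insert 75: R from 67
Insert 44: L from 67 -> L from 65
Insert 64: L from 67 -> L from 65 -> R from 44
Insert 39: L from 67 -> L from 65 -> L from 44

In-order: [39, 44, 64, 65, 67, 75]


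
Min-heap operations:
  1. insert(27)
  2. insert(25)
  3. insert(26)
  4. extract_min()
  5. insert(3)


insert(27) -> [27]
insert(25) -> [25, 27]
insert(26) -> [25, 27, 26]
extract_min()->25, [26, 27]
insert(3) -> [3, 27, 26]

Final heap: [3, 27, 26]


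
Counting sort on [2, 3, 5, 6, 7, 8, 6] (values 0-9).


Input: [2, 3, 5, 6, 7, 8, 6]
Counts: [0, 0, 1, 1, 0, 1, 2, 1, 1, 0]

Sorted: [2, 3, 5, 6, 6, 7, 8]


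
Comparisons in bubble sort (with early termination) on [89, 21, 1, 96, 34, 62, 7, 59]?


Algorithm: bubble sort (with early termination)
Input: [89, 21, 1, 96, 34, 62, 7, 59]
Sorted: [1, 7, 21, 34, 59, 62, 89, 96]

27


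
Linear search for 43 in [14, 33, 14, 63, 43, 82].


i=0: 14!=43
i=1: 33!=43
i=2: 14!=43
i=3: 63!=43
i=4: 43==43 found!

Found at 4, 5 comps


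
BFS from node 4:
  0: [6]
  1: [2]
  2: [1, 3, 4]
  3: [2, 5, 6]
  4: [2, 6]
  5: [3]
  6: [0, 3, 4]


Visit 4, enqueue [2, 6]
Visit 2, enqueue [1, 3]
Visit 6, enqueue [0]
Visit 1, enqueue []
Visit 3, enqueue [5]
Visit 0, enqueue []
Visit 5, enqueue []

BFS order: [4, 2, 6, 1, 3, 0, 5]


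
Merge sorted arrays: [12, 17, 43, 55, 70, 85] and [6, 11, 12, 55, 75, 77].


Take 6 from B
Take 11 from B
Take 12 from A
Take 12 from B
Take 17 from A
Take 43 from A
Take 55 from A
Take 55 from B
Take 70 from A
Take 75 from B
Take 77 from B

Merged: [6, 11, 12, 12, 17, 43, 55, 55, 70, 75, 77, 85]


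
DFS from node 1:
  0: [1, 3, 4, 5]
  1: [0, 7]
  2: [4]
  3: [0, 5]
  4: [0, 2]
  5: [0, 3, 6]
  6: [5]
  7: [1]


Visit 1, push [7, 0]
Visit 0, push [5, 4, 3]
Visit 3, push [5]
Visit 5, push [6]
Visit 6, push []
Visit 4, push [2]
Visit 2, push []
Visit 7, push []

DFS order: [1, 0, 3, 5, 6, 4, 2, 7]


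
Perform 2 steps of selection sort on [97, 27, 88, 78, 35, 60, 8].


Initial: [97, 27, 88, 78, 35, 60, 8]
Step 1: min=8 at 6
  Swap: [8, 27, 88, 78, 35, 60, 97]
Step 2: min=27 at 1
  Swap: [8, 27, 88, 78, 35, 60, 97]

After 2 steps: [8, 27, 88, 78, 35, 60, 97]


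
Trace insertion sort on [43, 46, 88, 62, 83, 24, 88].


Initial: [43, 46, 88, 62, 83, 24, 88]
Insert 46: [43, 46, 88, 62, 83, 24, 88]
Insert 88: [43, 46, 88, 62, 83, 24, 88]
Insert 62: [43, 46, 62, 88, 83, 24, 88]
Insert 83: [43, 46, 62, 83, 88, 24, 88]
Insert 24: [24, 43, 46, 62, 83, 88, 88]
Insert 88: [24, 43, 46, 62, 83, 88, 88]

Sorted: [24, 43, 46, 62, 83, 88, 88]


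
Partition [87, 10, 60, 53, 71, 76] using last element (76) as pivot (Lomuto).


Pivot: 76
  10 <= 76: swap -> [10, 87, 60, 53, 71, 76]
  60 <= 76: swap -> [10, 60, 87, 53, 71, 76]
  53 <= 76: swap -> [10, 60, 53, 87, 71, 76]
  71 <= 76: swap -> [10, 60, 53, 71, 87, 76]
Place pivot at 4: [10, 60, 53, 71, 76, 87]

Partitioned: [10, 60, 53, 71, 76, 87]


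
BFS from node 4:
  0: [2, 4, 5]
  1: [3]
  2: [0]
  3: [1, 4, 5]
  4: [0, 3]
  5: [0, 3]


Visit 4, enqueue [0, 3]
Visit 0, enqueue [2, 5]
Visit 3, enqueue [1]
Visit 2, enqueue []
Visit 5, enqueue []
Visit 1, enqueue []

BFS order: [4, 0, 3, 2, 5, 1]


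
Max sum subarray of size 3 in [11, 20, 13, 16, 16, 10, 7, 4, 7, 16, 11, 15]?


[0:3]: 44
[1:4]: 49
[2:5]: 45
[3:6]: 42
[4:7]: 33
[5:8]: 21
[6:9]: 18
[7:10]: 27
[8:11]: 34
[9:12]: 42

Max: 49 at [1:4]


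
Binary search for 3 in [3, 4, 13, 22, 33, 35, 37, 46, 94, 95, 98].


Step 1: lo=0, hi=10, mid=5, val=35
Step 2: lo=0, hi=4, mid=2, val=13
Step 3: lo=0, hi=1, mid=0, val=3

Found at index 0


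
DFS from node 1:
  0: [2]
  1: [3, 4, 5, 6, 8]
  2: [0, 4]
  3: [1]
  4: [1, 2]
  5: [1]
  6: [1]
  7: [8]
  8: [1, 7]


Visit 1, push [8, 6, 5, 4, 3]
Visit 3, push []
Visit 4, push [2]
Visit 2, push [0]
Visit 0, push []
Visit 5, push []
Visit 6, push []
Visit 8, push [7]
Visit 7, push []

DFS order: [1, 3, 4, 2, 0, 5, 6, 8, 7]


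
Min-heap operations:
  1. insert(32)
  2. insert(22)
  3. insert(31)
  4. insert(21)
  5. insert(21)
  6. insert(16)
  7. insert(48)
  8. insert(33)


insert(32) -> [32]
insert(22) -> [22, 32]
insert(31) -> [22, 32, 31]
insert(21) -> [21, 22, 31, 32]
insert(21) -> [21, 21, 31, 32, 22]
insert(16) -> [16, 21, 21, 32, 22, 31]
insert(48) -> [16, 21, 21, 32, 22, 31, 48]
insert(33) -> [16, 21, 21, 32, 22, 31, 48, 33]

Final heap: [16, 21, 21, 32, 22, 31, 48, 33]


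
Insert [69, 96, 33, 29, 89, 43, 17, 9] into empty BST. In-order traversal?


Insert 69: root
Insert 96: R from 69
Insert 33: L from 69
Insert 29: L from 69 -> L from 33
Insert 89: R from 69 -> L from 96
Insert 43: L from 69 -> R from 33
Insert 17: L from 69 -> L from 33 -> L from 29
Insert 9: L from 69 -> L from 33 -> L from 29 -> L from 17

In-order: [9, 17, 29, 33, 43, 69, 89, 96]


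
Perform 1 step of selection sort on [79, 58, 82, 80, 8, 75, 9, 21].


Initial: [79, 58, 82, 80, 8, 75, 9, 21]
Step 1: min=8 at 4
  Swap: [8, 58, 82, 80, 79, 75, 9, 21]

After 1 step: [8, 58, 82, 80, 79, 75, 9, 21]


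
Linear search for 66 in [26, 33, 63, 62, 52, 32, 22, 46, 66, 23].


i=0: 26!=66
i=1: 33!=66
i=2: 63!=66
i=3: 62!=66
i=4: 52!=66
i=5: 32!=66
i=6: 22!=66
i=7: 46!=66
i=8: 66==66 found!

Found at 8, 9 comps


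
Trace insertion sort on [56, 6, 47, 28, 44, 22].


Initial: [56, 6, 47, 28, 44, 22]
Insert 6: [6, 56, 47, 28, 44, 22]
Insert 47: [6, 47, 56, 28, 44, 22]
Insert 28: [6, 28, 47, 56, 44, 22]
Insert 44: [6, 28, 44, 47, 56, 22]
Insert 22: [6, 22, 28, 44, 47, 56]

Sorted: [6, 22, 28, 44, 47, 56]
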